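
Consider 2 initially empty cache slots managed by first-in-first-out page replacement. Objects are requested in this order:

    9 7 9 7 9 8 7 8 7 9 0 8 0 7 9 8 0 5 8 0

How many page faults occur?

9 -> fault, frames [9]
7 -> fault, frames [9, 7]
9 -> hit
7 -> hit
9 -> hit
8 -> fault, evict 9, frames [7, 8]
7 -> hit
8 -> hit
7 -> hit
9 -> fault, evict 7, frames [8, 9]
0 -> fault, evict 8, frames [9, 0]
8 -> fault, evict 9, frames [0, 8]
0 -> hit
7 -> fault, evict 0, frames [8, 7]
9 -> fault, evict 8, frames [7, 9]
8 -> fault, evict 7, frames [9, 8]
0 -> fault, evict 9, frames [8, 0]
5 -> fault, evict 8, frames [0, 5]
8 -> fault, evict 0, frames [5, 8]
0 -> fault, evict 5, frames [8, 0]
Page faults: 13.

13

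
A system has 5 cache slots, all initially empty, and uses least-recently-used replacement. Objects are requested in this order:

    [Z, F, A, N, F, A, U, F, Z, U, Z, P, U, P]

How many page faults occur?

6

Z: miss, frames (Z)
F: miss, frames (Z F)
A: miss, frames (Z F A)
N: miss, frames (Z F A N)
F: hit
A: hit
U: miss, frames (Z N F A U)
F: hit
Z: hit
U: hit
Z: hit
P: miss, evict N, frames (A F U Z P)
U: hit
P: hit
Page faults: 6.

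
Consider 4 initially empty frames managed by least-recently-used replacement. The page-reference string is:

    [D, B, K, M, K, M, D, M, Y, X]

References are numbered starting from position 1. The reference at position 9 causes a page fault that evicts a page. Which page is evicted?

pos 1: D → miss, frames [D]
pos 2: B → miss, frames [D, B]
pos 3: K → miss, frames [D, B, K]
pos 4: M → miss, frames [D, B, K, M]
pos 5: K → hit
pos 6: M → hit
pos 7: D → hit
pos 8: M → hit
pos 9: Y → miss, evict B, frames [K, D, M, Y]
At position 9, page B is evicted.

B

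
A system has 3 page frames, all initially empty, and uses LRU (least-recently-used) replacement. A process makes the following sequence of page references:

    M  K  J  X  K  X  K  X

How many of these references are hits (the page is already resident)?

4

M → fault, frames [M]
K → fault, frames [M, K]
J → fault, frames [M, K, J]
X → fault, evict M, frames [K, J, X]
K → hit
X → hit
K → hit
X → hit
Hits: 4.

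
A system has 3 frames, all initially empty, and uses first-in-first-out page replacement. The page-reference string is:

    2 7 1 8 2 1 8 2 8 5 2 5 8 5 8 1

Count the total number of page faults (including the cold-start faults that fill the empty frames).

2 -> fault, frames {2}
7 -> fault, frames {2,7}
1 -> fault, frames {2,7,1}
8 -> fault, evict 2, frames {7,1,8}
2 -> fault, evict 7, frames {1,8,2}
1 -> hit
8 -> hit
2 -> hit
8 -> hit
5 -> fault, evict 1, frames {8,2,5}
2 -> hit
5 -> hit
8 -> hit
5 -> hit
8 -> hit
1 -> fault, evict 8, frames {2,5,1}
Page faults: 7.

7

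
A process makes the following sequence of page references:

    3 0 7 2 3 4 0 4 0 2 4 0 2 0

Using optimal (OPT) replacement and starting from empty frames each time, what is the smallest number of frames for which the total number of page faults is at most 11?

2

f=1: 14 faults
f=2: 8 faults
f=3: 5 faults
f=4: 5 faults
f=5: 5 faults
Smallest f with faults ≤ 11 is 2.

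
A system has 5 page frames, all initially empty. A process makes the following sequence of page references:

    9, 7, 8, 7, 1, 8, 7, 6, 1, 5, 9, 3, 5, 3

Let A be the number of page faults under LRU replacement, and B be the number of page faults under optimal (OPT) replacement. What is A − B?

Under LRU: F F F . F . . F . F F F . . → 8 faults.
Under OPT: F F F . F . . F . F . F . . → 7 faults.
A − B = 8 − 7 = 1.

1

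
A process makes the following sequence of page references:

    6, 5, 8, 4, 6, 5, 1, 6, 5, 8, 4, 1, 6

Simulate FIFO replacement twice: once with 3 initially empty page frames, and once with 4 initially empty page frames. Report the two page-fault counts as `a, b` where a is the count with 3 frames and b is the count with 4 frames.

10, 11

3 frames: F F F F F F F . . F F . F → 10 faults.
4 frames: F F F F . . F F F F F F F → 11 faults.
11 > 10: adding a frame increased faults — Belady's anomaly.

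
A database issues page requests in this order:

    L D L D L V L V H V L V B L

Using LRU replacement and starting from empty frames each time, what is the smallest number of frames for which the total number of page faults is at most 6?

3

f=1: 14 faults
f=2: 7 faults
f=3: 5 faults
f=4: 5 faults
f=5: 5 faults
Smallest f with faults ≤ 6 is 3.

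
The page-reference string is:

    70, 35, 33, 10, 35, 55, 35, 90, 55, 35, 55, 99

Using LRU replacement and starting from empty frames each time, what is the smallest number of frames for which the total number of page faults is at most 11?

2

f=1: 12 faults
f=2: 10 faults
f=3: 7 faults
f=4: 7 faults
f=5: 7 faults
f=6: 7 faults
f=7: 7 faults
Smallest f with faults ≤ 11 is 2.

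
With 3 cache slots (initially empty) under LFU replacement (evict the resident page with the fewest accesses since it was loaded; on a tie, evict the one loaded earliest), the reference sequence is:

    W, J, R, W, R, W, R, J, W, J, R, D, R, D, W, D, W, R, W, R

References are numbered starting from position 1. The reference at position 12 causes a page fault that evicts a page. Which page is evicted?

pos 1: W -> miss, frames {W}
pos 2: J -> miss, frames {W,J}
pos 3: R -> miss, frames {W,J,R}
pos 4: W -> hit
pos 5: R -> hit
pos 6: W -> hit
pos 7: R -> hit
pos 8: J -> hit
pos 9: W -> hit
pos 10: J -> hit
pos 11: R -> hit
pos 12: D -> miss, evict J, frames {W,R,D}
At position 12, page J is evicted.

J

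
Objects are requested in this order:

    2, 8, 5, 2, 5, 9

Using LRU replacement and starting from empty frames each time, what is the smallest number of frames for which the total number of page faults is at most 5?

2

f=1: 6 faults
f=2: 5 faults
f=3: 4 faults
f=4: 4 faults
Smallest f with faults ≤ 5 is 2.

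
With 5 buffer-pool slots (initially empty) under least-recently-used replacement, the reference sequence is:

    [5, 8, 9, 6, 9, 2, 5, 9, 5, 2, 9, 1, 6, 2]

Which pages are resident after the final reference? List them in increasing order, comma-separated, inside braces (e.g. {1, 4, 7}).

5 → miss, frames {5}
8 → miss, frames {5,8}
9 → miss, frames {5,8,9}
6 → miss, frames {5,8,9,6}
9 → hit
2 → miss, frames {5,8,6,9,2}
5 → hit
9 → hit
5 → hit
2 → hit
9 → hit
1 → miss, evict 8, frames {6,5,2,9,1}
6 → hit
2 → hit

{1, 2, 5, 6, 9}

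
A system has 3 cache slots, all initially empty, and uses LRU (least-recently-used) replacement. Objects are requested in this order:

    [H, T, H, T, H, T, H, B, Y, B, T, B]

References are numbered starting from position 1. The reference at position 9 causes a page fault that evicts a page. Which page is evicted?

pos 1: H: fault, frames {H}
pos 2: T: fault, frames {H,T}
pos 3: H: hit
pos 4: T: hit
pos 5: H: hit
pos 6: T: hit
pos 7: H: hit
pos 8: B: fault, frames {T,H,B}
pos 9: Y: fault, evict T, frames {H,B,Y}
At position 9, page T is evicted.

T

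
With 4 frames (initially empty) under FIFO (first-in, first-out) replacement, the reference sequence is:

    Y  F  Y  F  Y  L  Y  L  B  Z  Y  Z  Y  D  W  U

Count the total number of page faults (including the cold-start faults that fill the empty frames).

9

Y → miss, frames {Y}
F → miss, frames {Y,F}
Y → hit
F → hit
Y → hit
L → miss, frames {Y,F,L}
Y → hit
L → hit
B → miss, frames {Y,F,L,B}
Z → miss, evict Y, frames {F,L,B,Z}
Y → miss, evict F, frames {L,B,Z,Y}
Z → hit
Y → hit
D → miss, evict L, frames {B,Z,Y,D}
W → miss, evict B, frames {Z,Y,D,W}
U → miss, evict Z, frames {Y,D,W,U}
Page faults: 9.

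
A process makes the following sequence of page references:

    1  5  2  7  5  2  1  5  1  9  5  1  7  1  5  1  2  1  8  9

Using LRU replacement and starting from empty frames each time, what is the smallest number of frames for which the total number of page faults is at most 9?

f=1: 20 faults
f=2: 16 faults
f=3: 10 faults
f=4: 9 faults
f=5: 7 faults
f=6: 6 faults
Smallest f with faults ≤ 9 is 4.

4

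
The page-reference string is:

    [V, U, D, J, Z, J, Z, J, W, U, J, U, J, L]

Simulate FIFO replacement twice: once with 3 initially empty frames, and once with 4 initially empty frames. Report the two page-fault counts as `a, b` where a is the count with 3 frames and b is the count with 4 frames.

3 frames: F F F F F . . . F F F . . F → 9 faults.
4 frames: F F F F F . . . F F . . . F → 8 faults.
8 < 9: adding a frame reduced faults, as is typical.

9, 8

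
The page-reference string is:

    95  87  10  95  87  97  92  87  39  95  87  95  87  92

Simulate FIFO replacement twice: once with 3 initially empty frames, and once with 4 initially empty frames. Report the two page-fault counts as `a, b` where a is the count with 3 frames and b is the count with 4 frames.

3 frames: F F F . . F F F F F . . . F → 9 faults.
4 frames: F F F . . F F . F F F . . . → 8 faults.
8 < 9: adding a frame reduced faults, as is typical.

9, 8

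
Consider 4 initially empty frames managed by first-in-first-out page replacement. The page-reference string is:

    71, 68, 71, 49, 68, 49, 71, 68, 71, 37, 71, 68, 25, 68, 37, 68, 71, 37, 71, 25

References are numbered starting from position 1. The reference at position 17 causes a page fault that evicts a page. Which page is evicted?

68

pos 1: 71 -> miss, frames (71)
pos 2: 68 -> miss, frames (71 68)
pos 3: 71 -> hit
pos 4: 49 -> miss, frames (71 68 49)
pos 5: 68 -> hit
pos 6: 49 -> hit
pos 7: 71 -> hit
pos 8: 68 -> hit
pos 9: 71 -> hit
pos 10: 37 -> miss, frames (71 68 49 37)
pos 11: 71 -> hit
pos 12: 68 -> hit
pos 13: 25 -> miss, evict 71, frames (68 49 37 25)
pos 14: 68 -> hit
pos 15: 37 -> hit
pos 16: 68 -> hit
pos 17: 71 -> miss, evict 68, frames (49 37 25 71)
At position 17, page 68 is evicted.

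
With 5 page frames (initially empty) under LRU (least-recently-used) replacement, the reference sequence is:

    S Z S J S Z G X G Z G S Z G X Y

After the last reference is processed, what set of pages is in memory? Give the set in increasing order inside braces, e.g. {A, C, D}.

S: fault, frames [S]
Z: fault, frames [S, Z]
S: hit
J: fault, frames [Z, S, J]
S: hit
Z: hit
G: fault, frames [J, S, Z, G]
X: fault, frames [J, S, Z, G, X]
G: hit
Z: hit
G: hit
S: hit
Z: hit
G: hit
X: hit
Y: fault, evict J, frames [S, Z, G, X, Y]

{G, S, X, Y, Z}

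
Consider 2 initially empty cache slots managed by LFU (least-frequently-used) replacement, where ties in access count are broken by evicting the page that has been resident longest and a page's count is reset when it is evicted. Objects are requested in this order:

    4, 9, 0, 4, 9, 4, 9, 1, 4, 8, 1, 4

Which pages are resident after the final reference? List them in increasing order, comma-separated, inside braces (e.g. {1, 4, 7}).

{4, 9}

4 -> miss, frames (4)
9 -> miss, frames (4 9)
0 -> miss, evict 4, frames (9 0)
4 -> miss, evict 9, frames (0 4)
9 -> miss, evict 0, frames (4 9)
4 -> hit
9 -> hit
1 -> miss, evict 4, frames (9 1)
4 -> miss, evict 1, frames (9 4)
8 -> miss, evict 4, frames (9 8)
1 -> miss, evict 8, frames (9 1)
4 -> miss, evict 1, frames (9 4)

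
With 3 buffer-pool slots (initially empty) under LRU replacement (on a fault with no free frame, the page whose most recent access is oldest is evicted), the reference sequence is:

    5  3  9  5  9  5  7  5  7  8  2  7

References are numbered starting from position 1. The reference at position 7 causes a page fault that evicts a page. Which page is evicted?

pos 1: 5 -> miss, frames {5}
pos 2: 3 -> miss, frames {5,3}
pos 3: 9 -> miss, frames {5,3,9}
pos 4: 5 -> hit
pos 5: 9 -> hit
pos 6: 5 -> hit
pos 7: 7 -> miss, evict 3, frames {9,5,7}
At position 7, page 3 is evicted.

3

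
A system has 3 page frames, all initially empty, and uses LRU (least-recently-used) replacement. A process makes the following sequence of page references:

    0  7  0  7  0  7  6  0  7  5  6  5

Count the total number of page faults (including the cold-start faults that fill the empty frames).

0 -> miss, frames {0}
7 -> miss, frames {0,7}
0 -> hit
7 -> hit
0 -> hit
7 -> hit
6 -> miss, frames {0,7,6}
0 -> hit
7 -> hit
5 -> miss, evict 6, frames {0,7,5}
6 -> miss, evict 0, frames {7,5,6}
5 -> hit
Page faults: 5.

5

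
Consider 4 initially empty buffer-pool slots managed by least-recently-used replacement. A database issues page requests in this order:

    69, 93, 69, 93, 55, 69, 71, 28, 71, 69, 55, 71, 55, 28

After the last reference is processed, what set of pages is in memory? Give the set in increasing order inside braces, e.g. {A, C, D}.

69 -> fault, frames [69]
93 -> fault, frames [69, 93]
69 -> hit
93 -> hit
55 -> fault, frames [69, 93, 55]
69 -> hit
71 -> fault, frames [93, 55, 69, 71]
28 -> fault, evict 93, frames [55, 69, 71, 28]
71 -> hit
69 -> hit
55 -> hit
71 -> hit
55 -> hit
28 -> hit

{28, 55, 69, 71}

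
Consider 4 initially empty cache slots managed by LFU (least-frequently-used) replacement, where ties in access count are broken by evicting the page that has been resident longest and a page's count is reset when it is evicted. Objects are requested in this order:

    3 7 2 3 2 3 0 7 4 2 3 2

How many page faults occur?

3 -> fault, frames (3)
7 -> fault, frames (3 7)
2 -> fault, frames (3 7 2)
3 -> hit
2 -> hit
3 -> hit
0 -> fault, frames (3 7 2 0)
7 -> hit
4 -> fault, evict 0, frames (3 7 2 4)
2 -> hit
3 -> hit
2 -> hit
Page faults: 5.

5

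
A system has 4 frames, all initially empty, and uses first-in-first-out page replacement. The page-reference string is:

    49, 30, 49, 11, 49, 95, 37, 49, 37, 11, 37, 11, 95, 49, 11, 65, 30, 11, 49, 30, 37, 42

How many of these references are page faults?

11

49 -> miss, frames [49]
30 -> miss, frames [49, 30]
49 -> hit
11 -> miss, frames [49, 30, 11]
49 -> hit
95 -> miss, frames [49, 30, 11, 95]
37 -> miss, evict 49, frames [30, 11, 95, 37]
49 -> miss, evict 30, frames [11, 95, 37, 49]
37 -> hit
11 -> hit
37 -> hit
11 -> hit
95 -> hit
49 -> hit
11 -> hit
65 -> miss, evict 11, frames [95, 37, 49, 65]
30 -> miss, evict 95, frames [37, 49, 65, 30]
11 -> miss, evict 37, frames [49, 65, 30, 11]
49 -> hit
30 -> hit
37 -> miss, evict 49, frames [65, 30, 11, 37]
42 -> miss, evict 65, frames [30, 11, 37, 42]
Page faults: 11.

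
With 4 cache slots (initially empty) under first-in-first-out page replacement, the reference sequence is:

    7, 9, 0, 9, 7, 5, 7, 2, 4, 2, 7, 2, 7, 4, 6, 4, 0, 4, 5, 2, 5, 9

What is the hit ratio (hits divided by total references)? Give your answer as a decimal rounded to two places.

0.45

7 -> fault, frames [7]
9 -> fault, frames [7, 9]
0 -> fault, frames [7, 9, 0]
9 -> hit
7 -> hit
5 -> fault, frames [7, 9, 0, 5]
7 -> hit
2 -> fault, evict 7, frames [9, 0, 5, 2]
4 -> fault, evict 9, frames [0, 5, 2, 4]
2 -> hit
7 -> fault, evict 0, frames [5, 2, 4, 7]
2 -> hit
7 -> hit
4 -> hit
6 -> fault, evict 5, frames [2, 4, 7, 6]
4 -> hit
0 -> fault, evict 2, frames [4, 7, 6, 0]
4 -> hit
5 -> fault, evict 4, frames [7, 6, 0, 5]
2 -> fault, evict 7, frames [6, 0, 5, 2]
5 -> hit
9 -> fault, evict 6, frames [0, 5, 2, 9]
Hits: 10 of 22 references → 10/22 = 0.4545.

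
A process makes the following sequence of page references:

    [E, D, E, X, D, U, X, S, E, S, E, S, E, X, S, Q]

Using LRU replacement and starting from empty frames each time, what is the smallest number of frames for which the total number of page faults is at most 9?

f=1: 16 faults
f=2: 11 faults
f=3: 7 faults
f=4: 7 faults
f=5: 6 faults
f=6: 6 faults
Smallest f with faults ≤ 9 is 3.

3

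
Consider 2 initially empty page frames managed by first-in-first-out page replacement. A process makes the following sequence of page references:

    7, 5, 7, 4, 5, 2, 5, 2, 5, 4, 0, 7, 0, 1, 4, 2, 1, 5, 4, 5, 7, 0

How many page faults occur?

16

7 -> fault, frames [7]
5 -> fault, frames [7, 5]
7 -> hit
4 -> fault, evict 7, frames [5, 4]
5 -> hit
2 -> fault, evict 5, frames [4, 2]
5 -> fault, evict 4, frames [2, 5]
2 -> hit
5 -> hit
4 -> fault, evict 2, frames [5, 4]
0 -> fault, evict 5, frames [4, 0]
7 -> fault, evict 4, frames [0, 7]
0 -> hit
1 -> fault, evict 0, frames [7, 1]
4 -> fault, evict 7, frames [1, 4]
2 -> fault, evict 1, frames [4, 2]
1 -> fault, evict 4, frames [2, 1]
5 -> fault, evict 2, frames [1, 5]
4 -> fault, evict 1, frames [5, 4]
5 -> hit
7 -> fault, evict 5, frames [4, 7]
0 -> fault, evict 4, frames [7, 0]
Page faults: 16.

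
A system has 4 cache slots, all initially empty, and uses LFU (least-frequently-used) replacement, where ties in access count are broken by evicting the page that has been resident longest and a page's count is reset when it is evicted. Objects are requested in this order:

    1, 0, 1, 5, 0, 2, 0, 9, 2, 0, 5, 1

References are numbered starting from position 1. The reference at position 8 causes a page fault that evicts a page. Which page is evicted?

5

pos 1: 1: miss, frames {1}
pos 2: 0: miss, frames {1,0}
pos 3: 1: hit
pos 4: 5: miss, frames {1,0,5}
pos 5: 0: hit
pos 6: 2: miss, frames {1,0,5,2}
pos 7: 0: hit
pos 8: 9: miss, evict 5, frames {1,0,2,9}
At position 8, page 5 is evicted.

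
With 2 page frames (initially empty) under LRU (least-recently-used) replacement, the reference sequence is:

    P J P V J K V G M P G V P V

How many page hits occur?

P -> fault, frames (P)
J -> fault, frames (P J)
P -> hit
V -> fault, evict J, frames (P V)
J -> fault, evict P, frames (V J)
K -> fault, evict V, frames (J K)
V -> fault, evict J, frames (K V)
G -> fault, evict K, frames (V G)
M -> fault, evict V, frames (G M)
P -> fault, evict G, frames (M P)
G -> fault, evict M, frames (P G)
V -> fault, evict P, frames (G V)
P -> fault, evict G, frames (V P)
V -> hit
Hits: 2.

2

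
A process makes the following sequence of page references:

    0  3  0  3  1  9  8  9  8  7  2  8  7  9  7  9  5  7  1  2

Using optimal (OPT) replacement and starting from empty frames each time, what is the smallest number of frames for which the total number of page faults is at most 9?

4

f=1: 20 faults
f=2: 12 faults
f=3: 10 faults
f=4: 9 faults
f=5: 8 faults
f=6: 8 faults
f=7: 8 faults
f=8: 8 faults
Smallest f with faults ≤ 9 is 4.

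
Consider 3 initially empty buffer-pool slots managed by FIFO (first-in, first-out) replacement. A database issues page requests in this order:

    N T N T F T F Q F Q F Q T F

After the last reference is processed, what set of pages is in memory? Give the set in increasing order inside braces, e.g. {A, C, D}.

N: miss, frames {N}
T: miss, frames {N,T}
N: hit
T: hit
F: miss, frames {N,T,F}
T: hit
F: hit
Q: miss, evict N, frames {T,F,Q}
F: hit
Q: hit
F: hit
Q: hit
T: hit
F: hit

{F, Q, T}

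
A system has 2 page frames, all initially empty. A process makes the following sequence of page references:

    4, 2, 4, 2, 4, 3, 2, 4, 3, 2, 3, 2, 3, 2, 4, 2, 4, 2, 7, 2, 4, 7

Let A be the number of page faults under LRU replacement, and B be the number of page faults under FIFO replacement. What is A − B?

Under LRU: F F . . . F F F F F . . . . F . . . F . F F → 11 faults.
Under FIFO: F F . . . F . F . F F . . . F F . . F . F . → 10 faults.
A − B = 11 − 10 = 1.

1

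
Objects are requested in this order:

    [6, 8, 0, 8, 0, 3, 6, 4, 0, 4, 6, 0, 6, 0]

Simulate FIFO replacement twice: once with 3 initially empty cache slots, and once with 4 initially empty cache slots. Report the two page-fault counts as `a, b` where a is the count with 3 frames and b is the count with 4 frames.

3 frames: F F F . . F F F F . . . . . → 7 faults.
4 frames: F F F . . F . F . . F . . . → 6 faults.
6 < 7: adding a frame reduced faults, as is typical.

7, 6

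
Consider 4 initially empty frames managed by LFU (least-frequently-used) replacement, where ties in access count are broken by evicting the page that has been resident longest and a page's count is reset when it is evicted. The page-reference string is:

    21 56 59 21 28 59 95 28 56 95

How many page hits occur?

3

21 -> fault, frames {21}
56 -> fault, frames {21,56}
59 -> fault, frames {21,56,59}
21 -> hit
28 -> fault, frames {21,56,59,28}
59 -> hit
95 -> fault, evict 56, frames {21,59,28,95}
28 -> hit
56 -> fault, evict 95, frames {21,59,28,56}
95 -> fault, evict 56, frames {21,59,28,95}
Hits: 3.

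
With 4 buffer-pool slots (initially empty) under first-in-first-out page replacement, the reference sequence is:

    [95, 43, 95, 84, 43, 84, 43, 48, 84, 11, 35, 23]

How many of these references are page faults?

95 → fault, frames [95]
43 → fault, frames [95, 43]
95 → hit
84 → fault, frames [95, 43, 84]
43 → hit
84 → hit
43 → hit
48 → fault, frames [95, 43, 84, 48]
84 → hit
11 → fault, evict 95, frames [43, 84, 48, 11]
35 → fault, evict 43, frames [84, 48, 11, 35]
23 → fault, evict 84, frames [48, 11, 35, 23]
Page faults: 7.

7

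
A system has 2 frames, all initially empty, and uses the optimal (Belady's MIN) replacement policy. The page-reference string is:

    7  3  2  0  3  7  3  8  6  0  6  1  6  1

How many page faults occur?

7 -> miss, frames (7)
3 -> miss, frames (7 3)
2 -> miss, evict 7, frames (3 2)
0 -> miss, evict 2, frames (3 0)
3 -> hit
7 -> miss, evict 0, frames (3 7)
3 -> hit
8 -> miss, evict 7, frames (3 8)
6 -> miss, evict 8, frames (3 6)
0 -> miss, evict 3, frames (6 0)
6 -> hit
1 -> miss, evict 0, frames (6 1)
6 -> hit
1 -> hit
Page faults: 9.

9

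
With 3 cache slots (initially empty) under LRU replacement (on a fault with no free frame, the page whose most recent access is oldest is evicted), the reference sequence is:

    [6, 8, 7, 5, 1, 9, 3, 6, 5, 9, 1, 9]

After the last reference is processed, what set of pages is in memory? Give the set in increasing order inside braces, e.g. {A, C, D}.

6 → miss, frames {6}
8 → miss, frames {6,8}
7 → miss, frames {6,8,7}
5 → miss, evict 6, frames {8,7,5}
1 → miss, evict 8, frames {7,5,1}
9 → miss, evict 7, frames {5,1,9}
3 → miss, evict 5, frames {1,9,3}
6 → miss, evict 1, frames {9,3,6}
5 → miss, evict 9, frames {3,6,5}
9 → miss, evict 3, frames {6,5,9}
1 → miss, evict 6, frames {5,9,1}
9 → hit

{1, 5, 9}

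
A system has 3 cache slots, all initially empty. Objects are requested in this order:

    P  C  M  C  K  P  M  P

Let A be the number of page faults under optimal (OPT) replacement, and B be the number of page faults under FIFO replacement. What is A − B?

Under OPT: F F F . F . . . → 4 faults.
Under FIFO: F F F . F F . . → 5 faults.
A − B = 4 − 5 = -1.

-1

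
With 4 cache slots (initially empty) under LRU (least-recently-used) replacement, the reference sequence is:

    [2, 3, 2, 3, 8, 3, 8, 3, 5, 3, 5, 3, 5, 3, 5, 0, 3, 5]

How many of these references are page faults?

2 → miss, frames [2]
3 → miss, frames [2, 3]
2 → hit
3 → hit
8 → miss, frames [2, 3, 8]
3 → hit
8 → hit
3 → hit
5 → miss, frames [2, 8, 3, 5]
3 → hit
5 → hit
3 → hit
5 → hit
3 → hit
5 → hit
0 → miss, evict 2, frames [8, 3, 5, 0]
3 → hit
5 → hit
Page faults: 5.

5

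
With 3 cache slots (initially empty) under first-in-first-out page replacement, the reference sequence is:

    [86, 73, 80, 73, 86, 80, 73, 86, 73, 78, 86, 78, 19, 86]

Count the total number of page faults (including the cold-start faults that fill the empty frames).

86 -> miss, frames {86}
73 -> miss, frames {86,73}
80 -> miss, frames {86,73,80}
73 -> hit
86 -> hit
80 -> hit
73 -> hit
86 -> hit
73 -> hit
78 -> miss, evict 86, frames {73,80,78}
86 -> miss, evict 73, frames {80,78,86}
78 -> hit
19 -> miss, evict 80, frames {78,86,19}
86 -> hit
Page faults: 6.

6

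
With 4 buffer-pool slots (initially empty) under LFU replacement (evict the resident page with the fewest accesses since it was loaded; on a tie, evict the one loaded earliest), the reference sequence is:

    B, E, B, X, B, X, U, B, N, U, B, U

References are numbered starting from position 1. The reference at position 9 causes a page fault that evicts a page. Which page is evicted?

E

pos 1: B → fault, frames (B)
pos 2: E → fault, frames (B E)
pos 3: B → hit
pos 4: X → fault, frames (B E X)
pos 5: B → hit
pos 6: X → hit
pos 7: U → fault, frames (B E X U)
pos 8: B → hit
pos 9: N → fault, evict E, frames (B X U N)
At position 9, page E is evicted.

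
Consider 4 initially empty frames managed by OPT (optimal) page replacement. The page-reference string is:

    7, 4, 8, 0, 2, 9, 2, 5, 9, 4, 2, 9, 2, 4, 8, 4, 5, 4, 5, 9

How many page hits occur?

12

7: miss, frames {7}
4: miss, frames {7,4}
8: miss, frames {7,4,8}
0: miss, frames {7,4,8,0}
2: miss, evict 0, frames {7,4,8,2}
9: miss, evict 7, frames {4,8,2,9}
2: hit
5: miss, evict 8, frames {4,2,9,5}
9: hit
4: hit
2: hit
9: hit
2: hit
4: hit
8: miss, evict 2, frames {4,9,5,8}
4: hit
5: hit
4: hit
5: hit
9: hit
Hits: 12.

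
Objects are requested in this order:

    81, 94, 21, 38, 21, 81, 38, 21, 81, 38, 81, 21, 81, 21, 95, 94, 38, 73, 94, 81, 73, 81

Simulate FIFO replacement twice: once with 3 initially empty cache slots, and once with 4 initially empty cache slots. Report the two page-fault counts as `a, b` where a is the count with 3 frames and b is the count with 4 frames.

10, 8

3 frames: F F F F . F . . . . . . . . F F F F . F . . → 10 faults.
4 frames: F F F F . . . . . . . . . . F . . F F F . . → 8 faults.
8 < 10: adding a frame reduced faults, as is typical.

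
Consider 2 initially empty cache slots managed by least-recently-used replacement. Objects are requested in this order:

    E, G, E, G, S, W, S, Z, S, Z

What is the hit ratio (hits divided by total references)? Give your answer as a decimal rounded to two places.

E → fault, frames (E)
G → fault, frames (E G)
E → hit
G → hit
S → fault, evict E, frames (G S)
W → fault, evict G, frames (S W)
S → hit
Z → fault, evict W, frames (S Z)
S → hit
Z → hit
Hits: 5 of 10 references → 5/10 = 0.5000.

0.50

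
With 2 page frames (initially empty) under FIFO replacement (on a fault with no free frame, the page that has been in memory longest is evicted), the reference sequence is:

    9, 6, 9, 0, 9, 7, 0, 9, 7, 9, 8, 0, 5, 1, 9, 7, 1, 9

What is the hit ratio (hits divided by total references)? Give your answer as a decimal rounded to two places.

9: miss, frames [9]
6: miss, frames [9, 6]
9: hit
0: miss, evict 9, frames [6, 0]
9: miss, evict 6, frames [0, 9]
7: miss, evict 0, frames [9, 7]
0: miss, evict 9, frames [7, 0]
9: miss, evict 7, frames [0, 9]
7: miss, evict 0, frames [9, 7]
9: hit
8: miss, evict 9, frames [7, 8]
0: miss, evict 7, frames [8, 0]
5: miss, evict 8, frames [0, 5]
1: miss, evict 0, frames [5, 1]
9: miss, evict 5, frames [1, 9]
7: miss, evict 1, frames [9, 7]
1: miss, evict 9, frames [7, 1]
9: miss, evict 7, frames [1, 9]
Hits: 2 of 18 references → 2/18 = 0.1111.

0.11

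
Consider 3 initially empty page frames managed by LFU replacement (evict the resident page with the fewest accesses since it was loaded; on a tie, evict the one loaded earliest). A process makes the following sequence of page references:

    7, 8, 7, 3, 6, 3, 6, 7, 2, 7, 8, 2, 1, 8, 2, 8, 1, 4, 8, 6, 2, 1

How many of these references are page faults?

7 -> miss, frames (7)
8 -> miss, frames (7 8)
7 -> hit
3 -> miss, frames (7 8 3)
6 -> miss, evict 8, frames (7 3 6)
3 -> hit
6 -> hit
7 -> hit
2 -> miss, evict 3, frames (7 6 2)
7 -> hit
8 -> miss, evict 2, frames (7 6 8)
2 -> miss, evict 8, frames (7 6 2)
1 -> miss, evict 2, frames (7 6 1)
8 -> miss, evict 1, frames (7 6 8)
2 -> miss, evict 8, frames (7 6 2)
8 -> miss, evict 2, frames (7 6 8)
1 -> miss, evict 8, frames (7 6 1)
4 -> miss, evict 1, frames (7 6 4)
8 -> miss, evict 4, frames (7 6 8)
6 -> hit
2 -> miss, evict 8, frames (7 6 2)
1 -> miss, evict 2, frames (7 6 1)
Page faults: 16.

16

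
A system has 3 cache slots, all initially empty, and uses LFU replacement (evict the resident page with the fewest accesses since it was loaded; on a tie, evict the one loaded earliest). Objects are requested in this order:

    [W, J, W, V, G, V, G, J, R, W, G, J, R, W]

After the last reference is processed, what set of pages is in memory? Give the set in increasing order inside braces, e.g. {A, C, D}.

W -> miss, frames [W]
J -> miss, frames [W, J]
W -> hit
V -> miss, frames [W, J, V]
G -> miss, evict J, frames [W, V, G]
V -> hit
G -> hit
J -> miss, evict W, frames [V, G, J]
R -> miss, evict J, frames [V, G, R]
W -> miss, evict R, frames [V, G, W]
G -> hit
J -> miss, evict W, frames [V, G, J]
R -> miss, evict J, frames [V, G, R]
W -> miss, evict R, frames [V, G, W]

{G, V, W}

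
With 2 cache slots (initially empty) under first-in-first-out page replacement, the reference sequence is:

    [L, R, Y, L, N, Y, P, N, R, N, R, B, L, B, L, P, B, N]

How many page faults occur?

14

L: fault, frames [L]
R: fault, frames [L, R]
Y: fault, evict L, frames [R, Y]
L: fault, evict R, frames [Y, L]
N: fault, evict Y, frames [L, N]
Y: fault, evict L, frames [N, Y]
P: fault, evict N, frames [Y, P]
N: fault, evict Y, frames [P, N]
R: fault, evict P, frames [N, R]
N: hit
R: hit
B: fault, evict N, frames [R, B]
L: fault, evict R, frames [B, L]
B: hit
L: hit
P: fault, evict B, frames [L, P]
B: fault, evict L, frames [P, B]
N: fault, evict P, frames [B, N]
Page faults: 14.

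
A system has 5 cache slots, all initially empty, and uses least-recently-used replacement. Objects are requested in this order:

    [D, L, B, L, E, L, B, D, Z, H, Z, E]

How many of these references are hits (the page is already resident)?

D → miss, frames (D)
L → miss, frames (D L)
B → miss, frames (D L B)
L → hit
E → miss, frames (D B L E)
L → hit
B → hit
D → hit
Z → miss, frames (E L B D Z)
H → miss, evict E, frames (L B D Z H)
Z → hit
E → miss, evict L, frames (B D H Z E)
Hits: 5.

5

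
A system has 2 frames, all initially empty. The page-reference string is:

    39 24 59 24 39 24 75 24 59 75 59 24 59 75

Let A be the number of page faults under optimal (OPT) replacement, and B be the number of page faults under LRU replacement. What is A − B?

Under OPT: F F F . F . F . F . . F . F → 8 faults.
Under LRU: F F F . F . F . F F . F . F → 9 faults.
A − B = 8 − 9 = -1.

-1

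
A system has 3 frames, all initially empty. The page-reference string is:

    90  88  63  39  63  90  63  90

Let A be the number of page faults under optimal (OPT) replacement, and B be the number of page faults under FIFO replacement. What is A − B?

Under OPT: F F F F . . . . → 4 faults.
Under FIFO: F F F F . F . . → 5 faults.
A − B = 4 − 5 = -1.

-1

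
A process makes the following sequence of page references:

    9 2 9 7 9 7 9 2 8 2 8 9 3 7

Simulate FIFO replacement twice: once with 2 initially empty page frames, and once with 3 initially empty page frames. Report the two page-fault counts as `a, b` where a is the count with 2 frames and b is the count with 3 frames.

2 frames: F F . F F . . F F . . F F F → 9 faults.
3 frames: F F . F . . . . F . . F F F → 7 faults.
7 < 9: adding a frame reduced faults, as is typical.

9, 7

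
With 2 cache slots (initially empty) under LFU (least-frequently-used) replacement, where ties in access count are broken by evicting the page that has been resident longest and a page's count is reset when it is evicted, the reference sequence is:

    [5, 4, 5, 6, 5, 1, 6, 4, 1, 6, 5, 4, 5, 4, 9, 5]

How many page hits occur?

6

5 -> fault, frames (5)
4 -> fault, frames (5 4)
5 -> hit
6 -> fault, evict 4, frames (5 6)
5 -> hit
1 -> fault, evict 6, frames (5 1)
6 -> fault, evict 1, frames (5 6)
4 -> fault, evict 6, frames (5 4)
1 -> fault, evict 4, frames (5 1)
6 -> fault, evict 1, frames (5 6)
5 -> hit
4 -> fault, evict 6, frames (5 4)
5 -> hit
4 -> hit
9 -> fault, evict 4, frames (5 9)
5 -> hit
Hits: 6.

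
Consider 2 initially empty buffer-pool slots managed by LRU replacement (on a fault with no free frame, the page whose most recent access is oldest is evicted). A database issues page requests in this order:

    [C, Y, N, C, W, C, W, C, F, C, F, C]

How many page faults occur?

6

C -> fault, frames {C}
Y -> fault, frames {C,Y}
N -> fault, evict C, frames {Y,N}
C -> fault, evict Y, frames {N,C}
W -> fault, evict N, frames {C,W}
C -> hit
W -> hit
C -> hit
F -> fault, evict W, frames {C,F}
C -> hit
F -> hit
C -> hit
Page faults: 6.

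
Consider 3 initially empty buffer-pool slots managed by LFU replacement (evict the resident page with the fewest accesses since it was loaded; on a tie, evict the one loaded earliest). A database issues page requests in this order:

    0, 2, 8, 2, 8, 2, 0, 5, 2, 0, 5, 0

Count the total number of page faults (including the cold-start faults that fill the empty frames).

7

0 -> fault, frames [0]
2 -> fault, frames [0, 2]
8 -> fault, frames [0, 2, 8]
2 -> hit
8 -> hit
2 -> hit
0 -> hit
5 -> fault, evict 0, frames [2, 8, 5]
2 -> hit
0 -> fault, evict 5, frames [2, 8, 0]
5 -> fault, evict 0, frames [2, 8, 5]
0 -> fault, evict 5, frames [2, 8, 0]
Page faults: 7.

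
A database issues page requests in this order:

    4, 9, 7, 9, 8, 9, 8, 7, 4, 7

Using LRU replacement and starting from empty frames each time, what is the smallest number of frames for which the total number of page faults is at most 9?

f=1: 10 faults
f=2: 6 faults
f=3: 5 faults
f=4: 4 faults
Smallest f with faults ≤ 9 is 2.

2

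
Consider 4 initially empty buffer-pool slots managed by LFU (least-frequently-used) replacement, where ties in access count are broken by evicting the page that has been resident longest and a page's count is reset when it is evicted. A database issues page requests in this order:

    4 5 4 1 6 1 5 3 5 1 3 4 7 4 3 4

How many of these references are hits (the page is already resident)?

4: miss, frames {4}
5: miss, frames {4,5}
4: hit
1: miss, frames {4,5,1}
6: miss, frames {4,5,1,6}
1: hit
5: hit
3: miss, evict 6, frames {4,5,1,3}
5: hit
1: hit
3: hit
4: hit
7: miss, evict 3, frames {4,5,1,7}
4: hit
3: miss, evict 7, frames {4,5,1,3}
4: hit
Hits: 9.

9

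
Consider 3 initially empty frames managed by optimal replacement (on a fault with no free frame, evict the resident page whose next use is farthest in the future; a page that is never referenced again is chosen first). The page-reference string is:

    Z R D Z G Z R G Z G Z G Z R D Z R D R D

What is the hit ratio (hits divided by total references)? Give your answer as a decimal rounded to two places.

0.75

Z -> fault, frames [Z]
R -> fault, frames [Z, R]
D -> fault, frames [Z, R, D]
Z -> hit
G -> fault, evict D, frames [Z, R, G]
Z -> hit
R -> hit
G -> hit
Z -> hit
G -> hit
Z -> hit
G -> hit
Z -> hit
R -> hit
D -> fault, evict G, frames [Z, R, D]
Z -> hit
R -> hit
D -> hit
R -> hit
D -> hit
Hits: 15 of 20 references → 15/20 = 0.7500.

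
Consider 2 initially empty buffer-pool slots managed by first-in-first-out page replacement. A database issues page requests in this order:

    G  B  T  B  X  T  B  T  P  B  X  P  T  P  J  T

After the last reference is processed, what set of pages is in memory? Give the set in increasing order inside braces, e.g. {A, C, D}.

G: fault, frames {G}
B: fault, frames {G,B}
T: fault, evict G, frames {B,T}
B: hit
X: fault, evict B, frames {T,X}
T: hit
B: fault, evict T, frames {X,B}
T: fault, evict X, frames {B,T}
P: fault, evict B, frames {T,P}
B: fault, evict T, frames {P,B}
X: fault, evict P, frames {B,X}
P: fault, evict B, frames {X,P}
T: fault, evict X, frames {P,T}
P: hit
J: fault, evict P, frames {T,J}
T: hit

{J, T}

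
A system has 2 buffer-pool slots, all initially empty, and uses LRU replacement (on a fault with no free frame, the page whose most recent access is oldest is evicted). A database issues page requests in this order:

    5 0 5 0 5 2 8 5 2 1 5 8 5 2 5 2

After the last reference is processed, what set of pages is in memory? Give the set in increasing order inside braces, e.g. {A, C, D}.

{2, 5}

5 → miss, frames [5]
0 → miss, frames [5, 0]
5 → hit
0 → hit
5 → hit
2 → miss, evict 0, frames [5, 2]
8 → miss, evict 5, frames [2, 8]
5 → miss, evict 2, frames [8, 5]
2 → miss, evict 8, frames [5, 2]
1 → miss, evict 5, frames [2, 1]
5 → miss, evict 2, frames [1, 5]
8 → miss, evict 1, frames [5, 8]
5 → hit
2 → miss, evict 8, frames [5, 2]
5 → hit
2 → hit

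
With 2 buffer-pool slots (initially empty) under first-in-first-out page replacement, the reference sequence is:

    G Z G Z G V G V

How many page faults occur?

4

G → miss, frames {G}
Z → miss, frames {G,Z}
G → hit
Z → hit
G → hit
V → miss, evict G, frames {Z,V}
G → miss, evict Z, frames {V,G}
V → hit
Page faults: 4.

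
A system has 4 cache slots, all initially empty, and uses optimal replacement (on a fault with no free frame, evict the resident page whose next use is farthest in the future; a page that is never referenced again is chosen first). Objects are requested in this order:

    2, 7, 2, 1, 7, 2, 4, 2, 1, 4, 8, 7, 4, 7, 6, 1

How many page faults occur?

2 -> fault, frames (2)
7 -> fault, frames (2 7)
2 -> hit
1 -> fault, frames (2 7 1)
7 -> hit
2 -> hit
4 -> fault, frames (2 7 1 4)
2 -> hit
1 -> hit
4 -> hit
8 -> fault, evict 2, frames (7 1 4 8)
7 -> hit
4 -> hit
7 -> hit
6 -> fault, evict 8, frames (7 1 4 6)
1 -> hit
Page faults: 6.

6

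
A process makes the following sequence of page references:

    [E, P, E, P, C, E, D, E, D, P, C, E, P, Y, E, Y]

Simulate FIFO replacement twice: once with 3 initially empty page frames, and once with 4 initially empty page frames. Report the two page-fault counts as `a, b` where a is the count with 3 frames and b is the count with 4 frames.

3 frames: F F . . F . F F . F F . . F F . → 9 faults.
4 frames: F F . . F . F . . . . . . F F . → 6 faults.
6 < 9: adding a frame reduced faults, as is typical.

9, 6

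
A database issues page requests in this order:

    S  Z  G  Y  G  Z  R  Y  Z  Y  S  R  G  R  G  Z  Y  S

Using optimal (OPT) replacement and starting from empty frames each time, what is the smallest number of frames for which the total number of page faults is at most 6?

f=1: 18 faults
f=2: 13 faults
f=3: 9 faults
f=4: 7 faults
f=5: 5 faults
Smallest f with faults ≤ 6 is 5.

5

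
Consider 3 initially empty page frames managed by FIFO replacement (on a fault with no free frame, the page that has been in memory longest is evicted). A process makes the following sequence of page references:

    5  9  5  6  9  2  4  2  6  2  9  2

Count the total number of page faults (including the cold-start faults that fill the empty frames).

5 → fault, frames [5]
9 → fault, frames [5, 9]
5 → hit
6 → fault, frames [5, 9, 6]
9 → hit
2 → fault, evict 5, frames [9, 6, 2]
4 → fault, evict 9, frames [6, 2, 4]
2 → hit
6 → hit
2 → hit
9 → fault, evict 6, frames [2, 4, 9]
2 → hit
Page faults: 6.

6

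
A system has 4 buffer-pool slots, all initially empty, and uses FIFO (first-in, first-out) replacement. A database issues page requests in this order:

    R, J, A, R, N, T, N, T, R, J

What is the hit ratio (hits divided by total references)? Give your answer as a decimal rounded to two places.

R → miss, frames [R]
J → miss, frames [R, J]
A → miss, frames [R, J, A]
R → hit
N → miss, frames [R, J, A, N]
T → miss, evict R, frames [J, A, N, T]
N → hit
T → hit
R → miss, evict J, frames [A, N, T, R]
J → miss, evict A, frames [N, T, R, J]
Hits: 3 of 10 references → 3/10 = 0.3000.

0.30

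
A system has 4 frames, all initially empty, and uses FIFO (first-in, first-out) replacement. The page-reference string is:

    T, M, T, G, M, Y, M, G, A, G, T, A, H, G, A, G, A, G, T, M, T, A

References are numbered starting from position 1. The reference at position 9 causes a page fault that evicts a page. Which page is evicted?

T

pos 1: T: fault, frames {T}
pos 2: M: fault, frames {T,M}
pos 3: T: hit
pos 4: G: fault, frames {T,M,G}
pos 5: M: hit
pos 6: Y: fault, frames {T,M,G,Y}
pos 7: M: hit
pos 8: G: hit
pos 9: A: fault, evict T, frames {M,G,Y,A}
At position 9, page T is evicted.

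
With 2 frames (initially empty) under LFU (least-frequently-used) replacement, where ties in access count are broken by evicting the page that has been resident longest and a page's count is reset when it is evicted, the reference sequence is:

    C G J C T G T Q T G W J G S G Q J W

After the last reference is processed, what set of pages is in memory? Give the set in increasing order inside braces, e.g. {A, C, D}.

C: fault, frames [C]
G: fault, frames [C, G]
J: fault, evict C, frames [G, J]
C: fault, evict G, frames [J, C]
T: fault, evict J, frames [C, T]
G: fault, evict C, frames [T, G]
T: hit
Q: fault, evict G, frames [T, Q]
T: hit
G: fault, evict Q, frames [T, G]
W: fault, evict G, frames [T, W]
J: fault, evict W, frames [T, J]
G: fault, evict J, frames [T, G]
S: fault, evict G, frames [T, S]
G: fault, evict S, frames [T, G]
Q: fault, evict G, frames [T, Q]
J: fault, evict Q, frames [T, J]
W: fault, evict J, frames [T, W]

{T, W}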